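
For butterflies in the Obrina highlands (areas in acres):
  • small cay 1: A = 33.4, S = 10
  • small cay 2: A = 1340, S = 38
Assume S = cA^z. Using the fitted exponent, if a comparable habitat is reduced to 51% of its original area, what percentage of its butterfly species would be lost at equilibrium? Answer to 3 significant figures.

z = ln(38/10) / ln(1340/33.4) = 1.3350 / 3.6919 = 0.3616
S_new/S_old = (A_new/A_old)^z = 0.51^0.3616 = exp(0.3616 × -0.6733) = 0.7839
Fraction lost = 1 − 0.7839 = 0.2161

21.6%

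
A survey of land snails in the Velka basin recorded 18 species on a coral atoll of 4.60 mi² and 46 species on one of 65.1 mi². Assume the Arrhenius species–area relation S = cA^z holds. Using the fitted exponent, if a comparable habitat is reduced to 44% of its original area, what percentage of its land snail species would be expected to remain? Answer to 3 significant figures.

74.8%

z = ln(46/18) / ln(65.1/4.6) = 0.9383 / 2.6499 = 0.3541
S_new/S_old = (A_new/A_old)^z = 0.44^0.3541 = exp(0.3541 × -0.8210) = 0.7477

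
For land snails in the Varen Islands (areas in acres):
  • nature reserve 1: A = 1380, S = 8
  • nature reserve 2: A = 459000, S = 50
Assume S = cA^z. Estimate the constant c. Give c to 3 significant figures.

0.817

z = ln(S₂/S₁) / ln(A₂/A₁) = ln(50/8) / ln(459000/1380) = 1.8326 / 5.8070 = 0.3156
c = S₁ / A₁^z = 8 / 1380^0.3156 = 8 / 9.792 = 0.817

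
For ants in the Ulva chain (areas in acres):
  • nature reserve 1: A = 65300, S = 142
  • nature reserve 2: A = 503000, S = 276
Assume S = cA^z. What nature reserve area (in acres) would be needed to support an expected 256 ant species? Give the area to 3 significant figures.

z = ln(276/142) / ln(503000/65300) = 0.6646 / 2.0416 = 0.3255
c = 142 / 65300^0.3255 = 142 / 36.93 = 3.846
A = (256/3.846)^(1/0.3255) ⇒ ln A = ln(66.57)/0.3255 = 12.8973
A = e^12.8973 ≈ 399215 acres

399000 acres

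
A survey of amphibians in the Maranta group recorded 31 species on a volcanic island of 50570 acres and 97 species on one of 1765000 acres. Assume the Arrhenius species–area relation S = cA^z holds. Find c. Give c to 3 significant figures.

0.957

z = ln(S₂/S₁) / ln(A₂/A₁) = ln(97/31) / ln(1765000/50570) = 1.1407 / 3.5525 = 0.3211
c = S₁ / A₁^z = 31 / 50570^0.3211 = 31 / 32.39 = 0.9571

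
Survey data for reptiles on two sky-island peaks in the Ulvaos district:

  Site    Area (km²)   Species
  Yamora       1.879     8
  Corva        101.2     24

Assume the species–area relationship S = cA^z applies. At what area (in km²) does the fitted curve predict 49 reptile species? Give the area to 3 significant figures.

1350 km²

z = ln(24/8) / ln(101.2/1.879) = 1.0986 / 3.9864 = 0.2756
c = 8 / 1.879^0.2756 = 8 / 1.19 = 6.724
A = (49/6.724)^(1/0.2756) ⇒ ln A = ln(7.288)/0.2756 = 7.2070
A = e^7.2070 ≈ 1349 km²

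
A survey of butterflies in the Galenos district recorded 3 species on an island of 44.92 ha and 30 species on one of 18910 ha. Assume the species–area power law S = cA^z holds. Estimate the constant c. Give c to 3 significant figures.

0.704

z = ln(S₂/S₁) / ln(A₂/A₁) = ln(30/3) / ln(18910/44.92) = 2.3026 / 6.0426 = 0.3811
c = S₁ / A₁^z = 3 / 44.92^0.3811 = 3 / 4.263 = 0.7038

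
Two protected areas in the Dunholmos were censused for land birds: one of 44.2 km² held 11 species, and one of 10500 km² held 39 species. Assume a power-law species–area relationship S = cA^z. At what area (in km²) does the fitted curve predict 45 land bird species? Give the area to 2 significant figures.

19000 km²

z = ln(39/11) / ln(10500/44.2) = 1.2657 / 5.4704 = 0.2314
c = 11 / 44.2^0.2314 = 11 / 2.403 = 4.578
A = (45/4.578)^(1/0.2314) ⇒ ln A = ln(9.829)/0.2314 = 9.8776
A = e^9.8776 ≈ 19490 km²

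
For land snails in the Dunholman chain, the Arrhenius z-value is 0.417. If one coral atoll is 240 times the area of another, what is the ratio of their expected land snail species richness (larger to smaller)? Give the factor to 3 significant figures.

9.83

S₂/S₁ = (A₂/A₁)^z = 240^0.417
ln(S₂/S₁) = 0.417 × ln 240 = 0.417 × 5.4806 = 2.2854
S₂/S₁ = e^2.2854 ≈ 9.83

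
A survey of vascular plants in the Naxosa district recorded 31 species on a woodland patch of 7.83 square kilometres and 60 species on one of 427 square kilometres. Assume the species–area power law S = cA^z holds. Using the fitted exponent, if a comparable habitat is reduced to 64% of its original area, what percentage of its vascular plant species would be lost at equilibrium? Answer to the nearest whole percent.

z = ln(60/31) / ln(427/7.83) = 0.6604 / 3.9988 = 0.1651
S_new/S_old = (A_new/A_old)^z = 0.64^0.1651 = exp(0.1651 × -0.4463) = 0.929
Fraction lost = 1 − 0.929 = 0.07105

7%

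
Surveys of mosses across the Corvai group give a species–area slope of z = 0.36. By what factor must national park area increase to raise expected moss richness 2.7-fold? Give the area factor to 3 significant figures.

(A₂/A₁)^0.36 = 2.7, so A₂/A₁ = 2.7^(1/0.36) = 2.7^2.778
ln(A₂/A₁) = ln 2.7 / 0.36 = 0.9933 / 0.36 = 2.7590
A₂/A₁ = e^2.7590 ≈ 15.78

15.8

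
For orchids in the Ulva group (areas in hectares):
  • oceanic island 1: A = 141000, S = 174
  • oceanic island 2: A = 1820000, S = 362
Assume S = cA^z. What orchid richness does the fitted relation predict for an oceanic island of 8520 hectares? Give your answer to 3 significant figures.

77.9

z = ln(362/174) / ln(1820000/141000) = 0.7326 / 2.5578 = 0.2864
c = 174 / 141000^0.2864 = 174 / 29.84 = 5.831
S₃ = 5.831 × 8520^0.2864 = 5.831 × 13.36 ≈ 77.89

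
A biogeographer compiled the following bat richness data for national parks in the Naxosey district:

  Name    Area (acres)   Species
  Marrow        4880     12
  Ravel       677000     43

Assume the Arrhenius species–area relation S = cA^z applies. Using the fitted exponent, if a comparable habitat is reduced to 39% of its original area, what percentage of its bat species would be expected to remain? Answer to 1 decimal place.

z = ln(43/12) / ln(677000/4880) = 1.2763 / 4.9325 = 0.2588
S_new/S_old = (A_new/A_old)^z = 0.39^0.2588 = exp(0.2588 × -0.9416) = 0.7838

78.4%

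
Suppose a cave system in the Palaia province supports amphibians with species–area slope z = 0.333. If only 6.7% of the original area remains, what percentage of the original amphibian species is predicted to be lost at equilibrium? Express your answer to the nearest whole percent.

S_new/S_old = (A_new/A_old)^z = 0.067^0.333
= exp(0.333 × ln 0.067) = exp(0.333 × -2.7031) = exp(-0.9001) ≈ 0.4065
Fraction lost = 1 − 0.4065 = 0.5935

59%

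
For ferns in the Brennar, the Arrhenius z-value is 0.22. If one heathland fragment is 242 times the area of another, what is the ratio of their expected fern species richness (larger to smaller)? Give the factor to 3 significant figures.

3.35

S₂/S₁ = (A₂/A₁)^z = 242^0.22
ln(S₂/S₁) = 0.22 × ln 242 = 0.22 × 5.4889 = 1.2076
S₂/S₁ = e^1.2076 ≈ 3.345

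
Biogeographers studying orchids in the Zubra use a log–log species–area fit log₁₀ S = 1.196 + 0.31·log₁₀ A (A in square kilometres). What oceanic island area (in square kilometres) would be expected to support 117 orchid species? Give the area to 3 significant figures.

117 = 15.7 × A^0.31  ⇒  A^0.31 = 117/15.7 = 7.451
ln A = ln(7.451) / 0.31 = 2.0083 / 0.31 = 6.4783
A = e^6.4783 ≈ 650.9 square kilometres

651 square kilometres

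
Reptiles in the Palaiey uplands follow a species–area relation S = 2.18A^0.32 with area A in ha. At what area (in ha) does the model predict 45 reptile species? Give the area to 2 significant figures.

45 = 2.18 × A^0.32  ⇒  A^0.32 = 45/2.18 = 20.64
ln A = ln(20.64) / 0.32 = 3.0273 / 0.32 = 9.4604
A = e^9.4604 ≈ 12841 ha

13000 ha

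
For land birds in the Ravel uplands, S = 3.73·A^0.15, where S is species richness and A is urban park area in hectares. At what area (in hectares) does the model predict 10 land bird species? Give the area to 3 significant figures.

10 = 3.73 × A^0.15  ⇒  A^0.15 = 10/3.73 = 2.681
ln A = ln(2.681) / 0.15 = 0.9862 / 0.15 = 6.5745
A = e^6.5745 ≈ 716.6 hectares

717 hectares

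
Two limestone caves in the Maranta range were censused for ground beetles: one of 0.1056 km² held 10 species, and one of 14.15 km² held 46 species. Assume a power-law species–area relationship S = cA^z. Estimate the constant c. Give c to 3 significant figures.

20.1

z = ln(S₂/S₁) / ln(A₂/A₁) = ln(46/10) / ln(14.15/0.1056) = 1.5261 / 4.8978 = 0.3116
c = S₁ / A₁^z = 10 / 0.1056^0.3116 = 10 / 0.4964 = 20.15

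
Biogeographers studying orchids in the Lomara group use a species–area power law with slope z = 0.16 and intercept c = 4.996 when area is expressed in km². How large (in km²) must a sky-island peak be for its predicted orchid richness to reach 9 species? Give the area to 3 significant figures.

9 = 4.996 × A^0.16  ⇒  A^0.16 = 9/4.996 = 1.801
ln A = ln(1.801) / 0.16 = 0.5886 / 0.16 = 3.6787
A = e^3.6787 ≈ 39.59 km²

39.6 km²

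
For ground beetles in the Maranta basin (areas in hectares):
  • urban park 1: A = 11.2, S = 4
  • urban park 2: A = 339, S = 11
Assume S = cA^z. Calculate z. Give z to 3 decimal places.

Taking logs: ln S = ln c + z ln A, so z = (ln S₂ − ln S₁)/(ln A₂ − ln A₁).
z = ln(11/4) / ln(339/11.2) = ln(2.75) / ln(30.27) = 1.0116 / 3.4101 = 0.2966

0.297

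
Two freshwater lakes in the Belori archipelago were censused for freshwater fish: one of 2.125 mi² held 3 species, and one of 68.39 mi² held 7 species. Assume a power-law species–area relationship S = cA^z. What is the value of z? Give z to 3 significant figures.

0.244

Taking logs: ln S = ln c + z ln A, so z = (ln S₂ − ln S₁)/(ln A₂ − ln A₁).
z = ln(7/3) / ln(68.39/2.125) = ln(2.333) / ln(32.18) = 0.8473 / 3.4715 = 0.2441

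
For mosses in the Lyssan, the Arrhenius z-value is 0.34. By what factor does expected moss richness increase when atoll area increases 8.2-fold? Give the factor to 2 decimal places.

2.05

S₂/S₁ = (A₂/A₁)^z = 8.2^0.34
ln(S₂/S₁) = 0.34 × ln 8.2 = 0.34 × 2.1041 = 0.7154
S₂/S₁ = e^0.7154 ≈ 2.045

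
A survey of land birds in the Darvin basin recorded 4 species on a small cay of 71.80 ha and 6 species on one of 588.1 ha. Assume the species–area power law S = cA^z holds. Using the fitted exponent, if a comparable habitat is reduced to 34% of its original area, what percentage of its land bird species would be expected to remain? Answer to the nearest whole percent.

81%

z = ln(6/4) / ln(588.1/71.8) = 0.4055 / 2.1030 = 0.1928
S_new/S_old = (A_new/A_old)^z = 0.34^0.1928 = exp(0.1928 × -1.0788) = 0.8122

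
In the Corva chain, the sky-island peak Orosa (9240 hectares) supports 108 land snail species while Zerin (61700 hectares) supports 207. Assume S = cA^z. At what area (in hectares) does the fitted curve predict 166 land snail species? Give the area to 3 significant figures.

z = ln(207/108) / ln(61700/9240) = 0.6506 / 1.8987 = 0.3426
c = 108 / 9240^0.3426 = 108 / 22.85 = 4.727
A = (166/4.727)^(1/0.3426) ⇒ ln A = ln(35.11)/0.3426 = 10.3858
A = e^10.3858 ≈ 32397 hectares

32400 hectares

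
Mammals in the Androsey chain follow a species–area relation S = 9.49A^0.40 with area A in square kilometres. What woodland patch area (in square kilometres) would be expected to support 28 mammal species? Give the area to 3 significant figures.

15.0 square kilometres

28 = 9.49 × A^0.4  ⇒  A^0.4 = 28/9.49 = 2.95
ln A = ln(2.95) / 0.4 = 1.0820 / 0.4 = 2.7049
A = e^2.7049 ≈ 14.95 square kilometres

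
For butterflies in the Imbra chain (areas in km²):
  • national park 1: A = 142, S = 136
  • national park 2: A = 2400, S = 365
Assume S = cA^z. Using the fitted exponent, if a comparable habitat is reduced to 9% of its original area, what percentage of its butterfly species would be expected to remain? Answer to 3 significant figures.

z = ln(365/136) / ln(2400/142) = 0.9872 / 2.8274 = 0.3492
S_new/S_old = (A_new/A_old)^z = 0.09^0.3492 = exp(0.3492 × -2.4079) = 0.4314

43.1%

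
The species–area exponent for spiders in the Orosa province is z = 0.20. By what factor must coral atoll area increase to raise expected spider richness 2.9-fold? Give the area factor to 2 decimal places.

(A₂/A₁)^0.2 = 2.9, so A₂/A₁ = 2.9^(1/0.2) = 2.9^5
ln(A₂/A₁) = ln 2.9 / 0.2 = 1.0647 / 0.2 = 5.3236
A₂/A₁ = e^5.3236 ≈ 205.1

205.11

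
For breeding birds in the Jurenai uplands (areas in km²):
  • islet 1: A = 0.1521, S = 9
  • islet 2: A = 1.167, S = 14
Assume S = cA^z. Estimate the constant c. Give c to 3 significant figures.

13.5

z = ln(S₂/S₁) / ln(A₂/A₁) = ln(14/9) / ln(1.167/0.1521) = 0.4418 / 2.0377 = 0.2168
c = S₁ / A₁^z = 9 / 0.1521^0.2168 = 9 / 0.6647 = 13.54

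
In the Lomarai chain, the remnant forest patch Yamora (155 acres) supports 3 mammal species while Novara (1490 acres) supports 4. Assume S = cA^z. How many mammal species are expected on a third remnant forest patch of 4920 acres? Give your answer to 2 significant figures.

4.7

z = ln(4/3) / ln(1490/155) = 0.2877 / 2.2631 = 0.1271
c = 3 / 155^0.1271 = 3 / 1.899 = 1.58
S₃ = 1.58 × 4920^0.1271 = 1.58 × 2.947 ≈ 4.656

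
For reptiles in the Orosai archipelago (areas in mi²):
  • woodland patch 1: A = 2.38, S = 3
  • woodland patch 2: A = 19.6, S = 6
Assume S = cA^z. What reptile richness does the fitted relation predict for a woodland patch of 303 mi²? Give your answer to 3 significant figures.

z = ln(6/3) / ln(19.6/2.38) = 0.6931 / 2.1084 = 0.3288
c = 3 / 2.38^0.3288 = 3 / 1.33 = 2.256
S₃ = 2.256 × 303^0.3288 = 2.256 × 6.543 ≈ 14.76

14.8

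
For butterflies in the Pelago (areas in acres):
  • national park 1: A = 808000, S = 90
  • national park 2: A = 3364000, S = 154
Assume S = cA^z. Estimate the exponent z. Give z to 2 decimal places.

0.38

Taking logs: ln S = ln c + z ln A, so z = (ln S₂ − ln S₁)/(ln A₂ − ln A₁).
z = ln(154/90) / ln(3364000/808000) = ln(1.711) / ln(4.163) = 0.5371 / 1.4263 = 0.3766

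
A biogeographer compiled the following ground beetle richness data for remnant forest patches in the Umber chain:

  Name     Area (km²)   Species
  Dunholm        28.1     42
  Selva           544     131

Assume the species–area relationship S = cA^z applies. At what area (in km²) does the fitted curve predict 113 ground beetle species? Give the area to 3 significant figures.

370 km²

z = ln(131/42) / ln(544/28.1) = 1.1375 / 2.9632 = 0.3839
c = 42 / 28.1^0.3839 = 42 / 3.599 = 11.67
A = (113/11.67)^(1/0.3839) ⇒ ln A = ln(9.682)/0.3839 = 5.9139
A = e^5.9139 ≈ 370.2 km²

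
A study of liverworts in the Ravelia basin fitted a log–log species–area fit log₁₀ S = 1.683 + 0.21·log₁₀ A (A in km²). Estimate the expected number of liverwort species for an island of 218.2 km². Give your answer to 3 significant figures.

S = 48.19 × 218.2^0.21
ln S = ln 48.19 + 0.21 × ln 218.2 = 3.8753 + 0.21 × 5.3854 = 5.0062
S = e^5.0062 ≈ 149.3

149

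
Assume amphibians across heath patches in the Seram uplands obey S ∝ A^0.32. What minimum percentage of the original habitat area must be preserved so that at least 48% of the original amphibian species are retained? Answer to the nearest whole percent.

Need (A_new/A_old)^0.32 = 0.48, so A_new/A_old = 0.48^(1/0.32) = 0.48^3.125
ln(A_new/A_old) = ln 0.48 / 0.32 = -0.7340 / 0.32 = -2.2937
A_new/A_old = e^-2.2937 ≈ 0.1009

10%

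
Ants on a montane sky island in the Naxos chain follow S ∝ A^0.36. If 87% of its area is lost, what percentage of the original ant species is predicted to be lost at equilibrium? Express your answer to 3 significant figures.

52.0%

S_new/S_old = (A_new/A_old)^z = 0.13^0.36
= exp(0.36 × ln 0.13) = exp(0.36 × -2.0402) = exp(-0.7345) ≈ 0.4798
Fraction lost = 1 − 0.4798 = 0.5202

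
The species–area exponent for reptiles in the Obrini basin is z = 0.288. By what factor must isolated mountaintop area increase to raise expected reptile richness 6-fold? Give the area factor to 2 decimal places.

(A₂/A₁)^0.288 = 6, so A₂/A₁ = 6^(1/0.288) = 6^3.472
ln(A₂/A₁) = ln 6 / 0.288 = 1.7918 / 0.288 = 6.2214
A₂/A₁ = e^6.2214 ≈ 503.4

503.40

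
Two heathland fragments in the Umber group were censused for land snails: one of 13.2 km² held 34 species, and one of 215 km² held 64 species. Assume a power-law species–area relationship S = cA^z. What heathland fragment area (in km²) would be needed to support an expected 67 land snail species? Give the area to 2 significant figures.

z = ln(64/34) / ln(215/13.2) = 0.6325 / 2.7904 = 0.2267
c = 34 / 13.2^0.2267 = 34 / 1.795 = 18.94
A = (67/18.94)^(1/0.2267) ⇒ ln A = ln(3.537)/0.2267 = 5.5727
A = e^5.5727 ≈ 263.2 km²

260 km²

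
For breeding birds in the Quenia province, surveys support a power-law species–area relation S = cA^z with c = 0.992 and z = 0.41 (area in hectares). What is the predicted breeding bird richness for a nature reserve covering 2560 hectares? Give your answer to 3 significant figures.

24.8

S = 0.992 × 2560^0.41
ln S = ln 0.992 + 0.41 × ln 2560 = -0.0080 + 0.41 × 7.8478 = 3.2096
S = e^3.2096 ≈ 24.77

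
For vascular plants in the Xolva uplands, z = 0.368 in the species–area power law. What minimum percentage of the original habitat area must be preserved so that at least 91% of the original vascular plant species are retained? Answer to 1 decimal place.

Need (A_new/A_old)^0.368 = 0.91, so A_new/A_old = 0.91^(1/0.368) = 0.91^2.717
ln(A_new/A_old) = ln 0.91 / 0.368 = -0.0943 / 0.368 = -0.2563
A_new/A_old = e^-0.2563 ≈ 0.7739

77.4%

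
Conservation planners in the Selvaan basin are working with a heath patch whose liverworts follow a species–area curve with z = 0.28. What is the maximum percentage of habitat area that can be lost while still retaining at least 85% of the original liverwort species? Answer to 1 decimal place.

44.0%

Need (A_new/A_old)^0.28 = 0.85, so A_new/A_old = 0.85^(1/0.28) = 0.85^3.571
ln(A_new/A_old) = ln 0.85 / 0.28 = -0.1625 / 0.28 = -0.5804
A_new/A_old = e^-0.5804 ≈ 0.5597
Fraction that can be lost = 1 − 0.5597 = 0.4403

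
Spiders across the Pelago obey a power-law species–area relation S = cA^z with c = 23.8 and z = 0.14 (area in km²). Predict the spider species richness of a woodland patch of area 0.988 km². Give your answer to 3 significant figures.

S = 23.8 × 0.988^0.14 = 23.8 × 0.9983 ≈ 23.76

23.8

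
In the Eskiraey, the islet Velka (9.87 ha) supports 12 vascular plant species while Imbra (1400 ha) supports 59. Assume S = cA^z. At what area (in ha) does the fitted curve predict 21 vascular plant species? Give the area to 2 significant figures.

z = ln(59/12) / ln(1400/9.87) = 1.5926 / 4.9547 = 0.3214
c = 12 / 9.87^0.3214 = 12 / 2.087 = 5.749
A = (21/5.749)^(1/0.3214) ⇒ ln A = ln(3.653)/0.3214 = 4.0305
A = e^4.0305 ≈ 56.29 ha

56 ha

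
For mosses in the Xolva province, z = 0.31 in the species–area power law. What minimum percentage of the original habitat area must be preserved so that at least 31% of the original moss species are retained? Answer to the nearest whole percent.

2%

Need (A_new/A_old)^0.31 = 0.31, so A_new/A_old = 0.31^(1/0.31) = 0.31^3.226
ln(A_new/A_old) = ln 0.31 / 0.31 = -1.1712 / 0.31 = -3.7780
A_new/A_old = e^-3.7780 ≈ 0.02287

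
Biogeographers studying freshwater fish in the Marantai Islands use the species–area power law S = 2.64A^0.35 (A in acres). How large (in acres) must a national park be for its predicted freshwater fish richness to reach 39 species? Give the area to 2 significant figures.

2200 acres

39 = 2.64 × A^0.35  ⇒  A^0.35 = 39/2.64 = 14.77
ln A = ln(14.77) / 0.35 = 2.6928 / 0.35 = 7.6937
A = e^7.6937 ≈ 2194 acres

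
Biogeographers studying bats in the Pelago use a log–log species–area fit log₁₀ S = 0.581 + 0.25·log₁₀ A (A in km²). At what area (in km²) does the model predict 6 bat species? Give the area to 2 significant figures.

6.1 km²

6 = 3.811 × A^0.25  ⇒  A^0.25 = 6/3.811 = 1.575
ln A = ln(1.575) / 0.25 = 0.4540 / 0.25 = 1.8158
A = e^1.8158 ≈ 6.146 km²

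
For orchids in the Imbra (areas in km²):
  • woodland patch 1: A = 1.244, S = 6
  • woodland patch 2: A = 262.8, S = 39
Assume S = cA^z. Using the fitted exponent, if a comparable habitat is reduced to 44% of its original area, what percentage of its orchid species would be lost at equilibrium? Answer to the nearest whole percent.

z = ln(39/6) / ln(262.8/1.244) = 1.8718 / 5.3531 = 0.3497
S_new/S_old = (A_new/A_old)^z = 0.44^0.3497 = exp(0.3497 × -0.8210) = 0.7505
Fraction lost = 1 − 0.7505 = 0.2495

25%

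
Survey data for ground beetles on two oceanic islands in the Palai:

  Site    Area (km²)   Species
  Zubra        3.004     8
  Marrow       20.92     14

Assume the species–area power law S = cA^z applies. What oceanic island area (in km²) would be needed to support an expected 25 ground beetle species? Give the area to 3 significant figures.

156 km²

z = ln(14/8) / ln(20.92/3.004) = 0.5596 / 1.9408 = 0.2883
c = 8 / 3.004^0.2883 = 8 / 1.373 = 5.826
A = (25/5.826)^(1/0.2883) ⇒ ln A = ln(4.291)/0.2883 = 5.0515
A = e^5.0515 ≈ 156.3 km²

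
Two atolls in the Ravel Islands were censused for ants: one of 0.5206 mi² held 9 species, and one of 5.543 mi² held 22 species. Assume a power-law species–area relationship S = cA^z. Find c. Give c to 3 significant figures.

z = ln(S₂/S₁) / ln(A₂/A₁) = ln(22/9) / ln(5.543/0.5206) = 0.8938 / 2.3653 = 0.3779
c = S₁ / A₁^z = 9 / 0.5206^0.3779 = 9 / 0.7814 = 11.52

11.5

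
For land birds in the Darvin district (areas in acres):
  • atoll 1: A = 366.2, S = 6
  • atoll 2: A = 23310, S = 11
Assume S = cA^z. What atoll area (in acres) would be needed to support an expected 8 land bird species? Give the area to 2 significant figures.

z = ln(11/6) / ln(23310/366.2) = 0.6061 / 4.1535 = 0.1459
c = 6 / 366.2^0.1459 = 6 / 2.367 = 2.535
A = (8/2.535)^(1/0.1459) ⇒ ln A = ln(3.156)/0.1459 = 7.8745
A = e^7.8745 ≈ 2629 acres

2600 acres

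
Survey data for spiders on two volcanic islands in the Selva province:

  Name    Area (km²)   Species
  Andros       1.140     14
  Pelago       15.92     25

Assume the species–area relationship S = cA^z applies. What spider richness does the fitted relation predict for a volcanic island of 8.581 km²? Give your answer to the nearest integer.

22

z = ln(25/14) / ln(15.92/1.14) = 0.5798 / 2.6365 = 0.2199
c = 14 / 1.14^0.2199 = 14 / 1.029 = 13.6
S₃ = 13.6 × 8.581^0.2199 = 13.6 × 1.604 ≈ 21.82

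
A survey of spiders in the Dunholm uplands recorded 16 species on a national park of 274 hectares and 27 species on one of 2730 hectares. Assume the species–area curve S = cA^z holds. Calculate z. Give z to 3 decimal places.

0.228

Taking logs: ln S = ln c + z ln A, so z = (ln S₂ − ln S₁)/(ln A₂ − ln A₁).
z = ln(27/16) / ln(2730/274) = ln(1.688) / ln(9.964) = 0.5232 / 2.2989 = 0.2276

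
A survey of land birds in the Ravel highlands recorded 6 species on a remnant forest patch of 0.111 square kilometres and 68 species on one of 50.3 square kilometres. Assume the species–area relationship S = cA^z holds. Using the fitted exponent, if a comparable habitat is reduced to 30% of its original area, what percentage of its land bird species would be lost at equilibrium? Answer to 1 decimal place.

z = ln(68/6) / ln(50.3/0.111) = 2.4277 / 6.1162 = 0.3969
S_new/S_old = (A_new/A_old)^z = 0.3^0.3969 = exp(0.3969 × -1.2040) = 0.6201
Fraction lost = 1 − 0.6201 = 0.3799

38.0%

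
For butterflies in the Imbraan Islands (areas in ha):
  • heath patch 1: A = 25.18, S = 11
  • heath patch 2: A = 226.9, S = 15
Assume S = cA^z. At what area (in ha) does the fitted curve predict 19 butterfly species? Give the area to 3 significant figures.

1210 ha

z = ln(15/11) / ln(226.9/25.18) = 0.3102 / 2.1985 = 0.1411
c = 11 / 25.18^0.1411 = 11 / 1.576 = 6.978
A = (19/6.978)^(1/0.1411) ⇒ ln A = ln(2.723)/0.1411 = 7.1001
A = e^7.1001 ≈ 1212 ha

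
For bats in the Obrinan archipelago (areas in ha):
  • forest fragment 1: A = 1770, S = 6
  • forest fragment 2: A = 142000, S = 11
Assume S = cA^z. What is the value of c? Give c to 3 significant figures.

2.13

z = ln(S₂/S₁) / ln(A₂/A₁) = ln(11/6) / ln(142000/1770) = 0.6061 / 4.3848 = 0.1382
c = S₁ / A₁^z = 6 / 1770^0.1382 = 6 / 2.812 = 2.134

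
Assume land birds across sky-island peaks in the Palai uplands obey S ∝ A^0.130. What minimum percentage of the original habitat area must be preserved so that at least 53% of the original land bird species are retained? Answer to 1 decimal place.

0.8%

Need (A_new/A_old)^0.13 = 0.53, so A_new/A_old = 0.53^(1/0.13) = 0.53^7.692
ln(A_new/A_old) = ln 0.53 / 0.13 = -0.6349 / 0.13 = -4.8837
A_new/A_old = e^-4.8837 ≈ 0.007569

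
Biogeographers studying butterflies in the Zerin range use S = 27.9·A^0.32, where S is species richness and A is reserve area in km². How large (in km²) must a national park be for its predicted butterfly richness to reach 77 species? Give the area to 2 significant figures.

24 km²

77 = 27.9 × A^0.32  ⇒  A^0.32 = 77/27.9 = 2.76
ln A = ln(2.76) / 0.32 = 1.0152 / 0.32 = 3.1724
A = e^3.1724 ≈ 23.87 km²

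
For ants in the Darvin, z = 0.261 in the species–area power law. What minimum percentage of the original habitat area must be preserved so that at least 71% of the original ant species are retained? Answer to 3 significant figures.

26.9%

Need (A_new/A_old)^0.261 = 0.71, so A_new/A_old = 0.71^(1/0.261) = 0.71^3.831
ln(A_new/A_old) = ln 0.71 / 0.261 = -0.3425 / 0.261 = -1.3122
A_new/A_old = e^-1.3122 ≈ 0.2692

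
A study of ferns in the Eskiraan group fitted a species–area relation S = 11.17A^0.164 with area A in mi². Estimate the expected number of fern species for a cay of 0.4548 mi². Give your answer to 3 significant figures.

9.82

S = 11.17 × 0.4548^0.164 = 11.17 × 0.8788 ≈ 9.816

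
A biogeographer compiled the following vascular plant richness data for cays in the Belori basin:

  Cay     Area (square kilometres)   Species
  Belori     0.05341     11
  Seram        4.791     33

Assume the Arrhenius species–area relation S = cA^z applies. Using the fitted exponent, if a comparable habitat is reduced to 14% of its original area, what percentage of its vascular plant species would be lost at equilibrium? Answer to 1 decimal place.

z = ln(33/11) / ln(4.791/0.05341) = 1.0986 / 4.4965 = 0.2443
S_new/S_old = (A_new/A_old)^z = 0.14^0.2443 = exp(0.2443 × -1.9661) = 0.6186
Fraction lost = 1 − 0.6186 = 0.3814

38.1%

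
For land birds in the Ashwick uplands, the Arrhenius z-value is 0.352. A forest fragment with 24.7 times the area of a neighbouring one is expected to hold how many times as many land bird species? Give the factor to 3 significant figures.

3.09

S₂/S₁ = (A₂/A₁)^z = 24.7^0.352
ln(S₂/S₁) = 0.352 × ln 24.7 = 0.352 × 3.2068 = 1.1288
S₂/S₁ = e^1.1288 ≈ 3.092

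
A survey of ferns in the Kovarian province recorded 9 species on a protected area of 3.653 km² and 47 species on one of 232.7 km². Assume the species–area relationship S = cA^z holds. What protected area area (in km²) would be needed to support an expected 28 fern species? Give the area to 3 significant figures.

z = ln(47/9) / ln(232.7/3.653) = 1.6529 / 4.1542 = 0.3979
c = 9 / 3.653^0.3979 = 9 / 1.674 = 5.375
A = (28/5.375)^(1/0.3979) ⇒ ln A = ln(5.209)/0.3979 = 4.1480
A = e^4.1480 ≈ 63.31 km²

63.3 km²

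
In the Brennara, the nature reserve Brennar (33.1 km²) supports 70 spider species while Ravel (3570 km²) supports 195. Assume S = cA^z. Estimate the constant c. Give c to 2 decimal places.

z = ln(S₂/S₁) / ln(A₂/A₁) = ln(195/70) / ln(3570/33.1) = 1.0245 / 4.6808 = 0.2189
c = S₁ / A₁^z = 70 / 33.1^0.2189 = 70 / 2.151 = 32.54

32.54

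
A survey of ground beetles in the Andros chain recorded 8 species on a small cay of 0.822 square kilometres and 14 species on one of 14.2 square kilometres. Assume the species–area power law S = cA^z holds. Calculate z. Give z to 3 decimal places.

0.196

Taking logs: ln S = ln c + z ln A, so z = (ln S₂ − ln S₁)/(ln A₂ − ln A₁).
z = ln(14/8) / ln(14.2/0.822) = ln(1.75) / ln(17.27) = 0.5596 / 2.8493 = 0.1964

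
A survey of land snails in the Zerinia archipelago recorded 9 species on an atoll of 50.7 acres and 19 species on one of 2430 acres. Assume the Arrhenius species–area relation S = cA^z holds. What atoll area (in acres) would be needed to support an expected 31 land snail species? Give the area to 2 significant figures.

31000 acres

z = ln(19/9) / ln(2430/50.7) = 0.7472 / 3.8697 = 0.1931
c = 9 / 50.7^0.1931 = 9 / 2.134 = 4.217
A = (31/4.217)^(1/0.1931) ⇒ ln A = ln(7.351)/0.1931 = 10.3309
A = e^10.3309 ≈ 30667 acres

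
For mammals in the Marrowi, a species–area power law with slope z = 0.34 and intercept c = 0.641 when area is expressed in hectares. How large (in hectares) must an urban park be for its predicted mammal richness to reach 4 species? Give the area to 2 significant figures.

220 hectares

4 = 0.641 × A^0.34  ⇒  A^0.34 = 4/0.641 = 6.24
ln A = ln(6.24) / 0.34 = 1.8310 / 0.34 = 5.3854
A = e^5.3854 ≈ 218.2 hectares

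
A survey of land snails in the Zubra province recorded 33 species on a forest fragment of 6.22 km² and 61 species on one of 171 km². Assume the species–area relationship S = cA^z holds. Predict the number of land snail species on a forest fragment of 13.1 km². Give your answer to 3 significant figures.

37.9

z = ln(61/33) / ln(171/6.22) = 0.6144 / 3.3139 = 0.1854
c = 33 / 6.22^0.1854 = 33 / 1.403 = 23.52
S₃ = 23.52 × 13.1^0.1854 = 23.52 × 1.611 ≈ 37.89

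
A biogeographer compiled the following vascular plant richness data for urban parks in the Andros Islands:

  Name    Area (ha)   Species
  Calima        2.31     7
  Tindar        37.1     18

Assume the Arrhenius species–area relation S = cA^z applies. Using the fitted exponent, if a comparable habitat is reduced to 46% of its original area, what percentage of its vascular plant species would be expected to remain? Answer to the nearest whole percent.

z = ln(18/7) / ln(37.1/2.31) = 0.9445 / 2.7764 = 0.3402
S_new/S_old = (A_new/A_old)^z = 0.46^0.3402 = exp(0.3402 × -0.7765) = 0.7679

77%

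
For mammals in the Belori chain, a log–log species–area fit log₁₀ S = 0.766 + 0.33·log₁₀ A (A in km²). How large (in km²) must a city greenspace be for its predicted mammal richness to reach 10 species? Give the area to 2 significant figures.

5.1 km²

10 = 5.834 × A^0.33  ⇒  A^0.33 = 10/5.834 = 1.714
ln A = ln(1.714) / 0.33 = 0.5388 / 0.33 = 1.6327
A = e^1.6327 ≈ 5.118 km²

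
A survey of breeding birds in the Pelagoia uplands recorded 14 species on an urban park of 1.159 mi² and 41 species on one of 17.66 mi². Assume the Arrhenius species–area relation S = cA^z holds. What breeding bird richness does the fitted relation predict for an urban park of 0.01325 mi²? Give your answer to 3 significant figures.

z = ln(41/14) / ln(17.66/1.159) = 1.0745 / 2.7237 = 0.3945
c = 14 / 1.159^0.3945 = 14 / 1.06 = 13.21
S₃ = 13.21 × 0.01325^0.3945 = 13.21 × 0.1816 ≈ 2.399

2.40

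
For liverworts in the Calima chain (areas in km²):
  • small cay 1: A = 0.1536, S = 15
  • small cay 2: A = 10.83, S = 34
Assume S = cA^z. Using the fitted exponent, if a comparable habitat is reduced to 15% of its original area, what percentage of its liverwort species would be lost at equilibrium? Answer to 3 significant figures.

30.6%

z = ln(34/15) / ln(10.83/0.1536) = 0.8183 / 4.2557 = 0.1923
S_new/S_old = (A_new/A_old)^z = 0.15^0.1923 = exp(0.1923 × -1.8971) = 0.6943
Fraction lost = 1 − 0.6943 = 0.3057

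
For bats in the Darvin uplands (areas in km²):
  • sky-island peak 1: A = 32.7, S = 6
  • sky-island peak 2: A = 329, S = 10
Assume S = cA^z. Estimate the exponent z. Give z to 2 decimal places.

0.22

Taking logs: ln S = ln c + z ln A, so z = (ln S₂ − ln S₁)/(ln A₂ − ln A₁).
z = ln(10/6) / ln(329/32.7) = ln(1.667) / ln(10.06) = 0.5108 / 2.3087 = 0.2213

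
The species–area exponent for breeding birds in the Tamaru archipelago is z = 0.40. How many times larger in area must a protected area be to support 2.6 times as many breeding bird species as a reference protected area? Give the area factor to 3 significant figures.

10.9

(A₂/A₁)^0.4 = 2.6, so A₂/A₁ = 2.6^(1/0.4) = 2.6^2.5
ln(A₂/A₁) = ln 2.6 / 0.4 = 0.9555 / 0.4 = 2.3888
A₂/A₁ = e^2.3888 ≈ 10.9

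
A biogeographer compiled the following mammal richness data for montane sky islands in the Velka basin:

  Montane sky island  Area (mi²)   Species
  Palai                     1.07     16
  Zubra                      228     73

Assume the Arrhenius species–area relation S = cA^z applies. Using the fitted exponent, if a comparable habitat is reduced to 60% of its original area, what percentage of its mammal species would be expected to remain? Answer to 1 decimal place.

86.5%

z = ln(73/16) / ln(228/1.07) = 1.5179 / 5.3617 = 0.2831
S_new/S_old = (A_new/A_old)^z = 0.6^0.2831 = exp(0.2831 × -0.5108) = 0.8654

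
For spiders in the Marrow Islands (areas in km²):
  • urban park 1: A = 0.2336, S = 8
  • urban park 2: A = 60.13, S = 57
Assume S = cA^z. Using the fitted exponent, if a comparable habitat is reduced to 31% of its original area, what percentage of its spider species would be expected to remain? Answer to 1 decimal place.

z = ln(57/8) / ln(60.13/0.2336) = 1.9636 / 5.5507 = 0.3538
S_new/S_old = (A_new/A_old)^z = 0.31^0.3538 = exp(0.3538 × -1.1712) = 0.6608

66.1%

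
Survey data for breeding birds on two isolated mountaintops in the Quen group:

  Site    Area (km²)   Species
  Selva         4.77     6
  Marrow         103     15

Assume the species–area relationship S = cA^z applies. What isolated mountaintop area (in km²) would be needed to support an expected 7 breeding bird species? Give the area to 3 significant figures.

z = ln(15/6) / ln(103/4.77) = 0.9163 / 3.0724 = 0.2982
c = 6 / 4.77^0.2982 = 6 / 1.594 = 3.765
A = (7/3.765)^(1/0.2982) ⇒ ln A = ln(1.859)/0.2982 = 2.0792
A = e^2.0792 ≈ 7.998 km²

8.00 km²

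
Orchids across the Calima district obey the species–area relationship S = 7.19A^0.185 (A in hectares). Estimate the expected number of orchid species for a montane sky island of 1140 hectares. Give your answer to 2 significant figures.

26

S = 7.19 × 1140^0.185
ln S = ln 7.19 + 0.185 × ln 1140 = 1.9727 + 0.185 × 7.0388 = 3.2749
S = e^3.2749 ≈ 26.44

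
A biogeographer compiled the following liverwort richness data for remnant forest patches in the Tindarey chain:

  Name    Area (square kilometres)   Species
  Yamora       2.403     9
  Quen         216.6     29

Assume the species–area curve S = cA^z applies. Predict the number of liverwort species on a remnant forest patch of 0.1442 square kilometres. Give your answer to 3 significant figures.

4.33

z = ln(29/9) / ln(216.6/2.403) = 1.1701 / 4.5013 = 0.2599
c = 9 / 2.403^0.2599 = 9 / 1.256 = 7.166
S₃ = 7.166 × 0.1442^0.2599 = 7.166 × 0.6045 ≈ 4.332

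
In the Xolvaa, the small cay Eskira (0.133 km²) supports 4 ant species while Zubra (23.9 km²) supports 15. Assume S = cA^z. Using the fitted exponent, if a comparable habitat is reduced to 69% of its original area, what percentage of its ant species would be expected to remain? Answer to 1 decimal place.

91.0%

z = ln(15/4) / ln(23.9/0.133) = 1.3218 / 5.1913 = 0.2546
S_new/S_old = (A_new/A_old)^z = 0.69^0.2546 = exp(0.2546 × -0.3711) = 0.9098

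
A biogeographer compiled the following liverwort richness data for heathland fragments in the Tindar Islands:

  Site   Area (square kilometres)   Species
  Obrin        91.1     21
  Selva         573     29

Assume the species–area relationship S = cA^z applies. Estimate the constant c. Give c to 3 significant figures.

9.51

z = ln(S₂/S₁) / ln(A₂/A₁) = ln(29/21) / ln(573/91.1) = 0.3228 / 1.8389 = 0.1755
c = S₁ / A₁^z = 21 / 91.1^0.1755 = 21 / 2.208 = 9.512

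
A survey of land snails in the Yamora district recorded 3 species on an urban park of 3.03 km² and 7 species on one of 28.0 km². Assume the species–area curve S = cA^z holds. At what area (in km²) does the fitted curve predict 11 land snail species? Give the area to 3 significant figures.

91.7 km²

z = ln(7/3) / ln(28/3.03) = 0.8473 / 2.2236 = 0.3810
c = 3 / 3.03^0.3810 = 3 / 1.526 = 1.966
A = (11/1.966)^(1/0.3810) ⇒ ln A = ln(5.594)/0.3810 = 4.5184
A = e^4.5184 ≈ 91.69 km²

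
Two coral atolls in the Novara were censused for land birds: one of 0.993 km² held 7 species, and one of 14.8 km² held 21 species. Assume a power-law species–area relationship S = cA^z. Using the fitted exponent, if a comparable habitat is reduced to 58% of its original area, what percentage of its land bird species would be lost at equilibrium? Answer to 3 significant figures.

19.9%

z = ln(21/7) / ln(14.8/0.993) = 1.0986 / 2.7017 = 0.4066
S_new/S_old = (A_new/A_old)^z = 0.58^0.4066 = exp(0.4066 × -0.5447) = 0.8013
Fraction lost = 1 − 0.8013 = 0.1987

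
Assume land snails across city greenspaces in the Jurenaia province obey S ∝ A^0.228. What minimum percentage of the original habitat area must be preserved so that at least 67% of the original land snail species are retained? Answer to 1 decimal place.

Need (A_new/A_old)^0.228 = 0.67, so A_new/A_old = 0.67^(1/0.228) = 0.67^4.386
ln(A_new/A_old) = ln 0.67 / 0.228 = -0.4005 / 0.228 = -1.7565
A_new/A_old = e^-1.7565 ≈ 0.1727

17.3%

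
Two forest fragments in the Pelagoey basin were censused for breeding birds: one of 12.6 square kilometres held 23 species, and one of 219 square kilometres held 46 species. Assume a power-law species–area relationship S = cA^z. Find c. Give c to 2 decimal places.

12.43

z = ln(S₂/S₁) / ln(A₂/A₁) = ln(46/23) / ln(219/12.6) = 0.6931 / 2.8554 = 0.2428
c = S₁ / A₁^z = 23 / 12.6^0.2428 = 23 / 1.85 = 12.43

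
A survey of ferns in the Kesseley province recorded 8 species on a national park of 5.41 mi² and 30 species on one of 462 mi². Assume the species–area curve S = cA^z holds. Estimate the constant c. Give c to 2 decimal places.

4.84

z = ln(S₂/S₁) / ln(A₂/A₁) = ln(30/8) / ln(462/5.41) = 1.3218 / 4.4473 = 0.2972
c = S₁ / A₁^z = 8 / 5.41^0.2972 = 8 / 1.652 = 4.844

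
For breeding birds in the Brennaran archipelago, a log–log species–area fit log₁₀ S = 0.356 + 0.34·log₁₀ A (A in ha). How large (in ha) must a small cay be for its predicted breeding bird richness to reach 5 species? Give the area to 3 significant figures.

5 = 2.27 × A^0.34  ⇒  A^0.34 = 5/2.27 = 2.203
ln A = ln(2.203) / 0.34 = 0.7897 / 0.34 = 2.3227
A = e^2.3227 ≈ 10.2 ha

10.2 ha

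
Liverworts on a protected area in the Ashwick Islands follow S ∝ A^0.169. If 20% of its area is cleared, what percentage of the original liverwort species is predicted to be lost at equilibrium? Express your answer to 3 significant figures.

3.70%

S_new/S_old = (A_new/A_old)^z = 0.8^0.169
= exp(0.169 × ln 0.8) = exp(0.169 × -0.2231) = exp(-0.0377) ≈ 0.963
Fraction lost = 1 − 0.963 = 0.03701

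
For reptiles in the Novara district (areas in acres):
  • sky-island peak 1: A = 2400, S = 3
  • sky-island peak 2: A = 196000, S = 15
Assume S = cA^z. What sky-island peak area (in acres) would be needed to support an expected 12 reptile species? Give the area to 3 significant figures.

z = ln(15/3) / ln(196000/2400) = 1.6094 / 4.4026 = 0.3656
c = 3 / 2400^0.3656 = 3 / 17.21 = 0.1744
A = (12/0.1744)^(1/0.3656) ⇒ ln A = ln(68.82)/0.3656 = 11.5755
A = e^11.5755 ≈ 106453 acres

106000 acres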